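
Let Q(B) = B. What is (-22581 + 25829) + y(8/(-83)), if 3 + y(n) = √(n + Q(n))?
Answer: 3245 + 4*I*√83/83 ≈ 3245.0 + 0.43906*I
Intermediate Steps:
y(n) = -3 + √2*√n (y(n) = -3 + √(n + n) = -3 + √(2*n) = -3 + √2*√n)
(-22581 + 25829) + y(8/(-83)) = (-22581 + 25829) + (-3 + √2*√(8/(-83))) = 3248 + (-3 + √2*√(8*(-1/83))) = 3248 + (-3 + √2*√(-8/83)) = 3248 + (-3 + √2*(2*I*√166/83)) = 3248 + (-3 + 4*I*√83/83) = 3245 + 4*I*√83/83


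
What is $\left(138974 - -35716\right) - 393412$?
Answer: $-218722$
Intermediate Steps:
$\left(138974 - -35716\right) - 393412 = \left(138974 + 35716\right) - 393412 = 174690 - 393412 = -218722$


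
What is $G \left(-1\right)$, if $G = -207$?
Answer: $207$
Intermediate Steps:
$G \left(-1\right) = \left(-207\right) \left(-1\right) = 207$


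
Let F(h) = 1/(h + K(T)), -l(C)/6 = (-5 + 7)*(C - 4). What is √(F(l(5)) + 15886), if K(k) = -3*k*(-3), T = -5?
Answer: √51613557/57 ≈ 126.04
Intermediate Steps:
l(C) = 48 - 12*C (l(C) = -6*(-5 + 7)*(C - 4) = -12*(-4 + C) = -6*(-8 + 2*C) = 48 - 12*C)
K(k) = 9*k
F(h) = 1/(-45 + h) (F(h) = 1/(h + 9*(-5)) = 1/(h - 45) = 1/(-45 + h))
√(F(l(5)) + 15886) = √(1/(-45 + (48 - 12*5)) + 15886) = √(1/(-45 + (48 - 60)) + 15886) = √(1/(-45 - 12) + 15886) = √(1/(-57) + 15886) = √(-1/57 + 15886) = √(905501/57) = √51613557/57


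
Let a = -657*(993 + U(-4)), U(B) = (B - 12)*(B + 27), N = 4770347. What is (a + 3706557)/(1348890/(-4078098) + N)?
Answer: 1120094474778/1621161767593 ≈ 0.69092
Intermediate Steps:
U(B) = (-12 + B)*(27 + B)
a = -410625 (a = -657*(993 + (-324 + (-4)**2 + 15*(-4))) = -657*(993 + (-324 + 16 - 60)) = -657*(993 - 368) = -657*625 = -410625)
(a + 3706557)/(1348890/(-4078098) + N) = (-410625 + 3706557)/(1348890/(-4078098) + 4770347) = 3295932/(1348890*(-1/4078098) + 4770347) = 3295932/(-224815/679683 + 4770347) = 3295932/(3242323535186/679683) = 3295932*(679683/3242323535186) = 1120094474778/1621161767593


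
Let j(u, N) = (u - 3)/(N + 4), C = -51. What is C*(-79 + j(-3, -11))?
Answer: 27897/7 ≈ 3985.3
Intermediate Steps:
j(u, N) = (-3 + u)/(4 + N)
C*(-79 + j(-3, -11)) = -51*(-79 + (-3 - 3)/(4 - 11)) = -51*(-79 - 6/(-7)) = -51*(-79 - 1/7*(-6)) = -51*(-79 + 6/7) = -51*(-547/7) = 27897/7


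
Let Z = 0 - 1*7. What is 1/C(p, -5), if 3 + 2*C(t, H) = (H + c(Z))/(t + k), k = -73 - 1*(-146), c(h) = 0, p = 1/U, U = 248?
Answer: -7242/11111 ≈ -0.65179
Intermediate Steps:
p = 1/248 ≈ 0.0040323
Z = -7 (Z = 0 - 7 = -7)
k = 73 (k = -73 + 146 = 73)
C(t, H) = -3/2 + H/(2*(73 + t)) (C(t, H) = -3/2 + ((H + 0)/(t + 73))/2 = -3/2 + (H/(73 + t))/2 = -3/2 + H/(2*(73 + t)))
1/C(p, -5) = 1/((-219 - 5 - 3*1/248)/(2*(73 + 1/248))) = 1/((-219 - 5 - 3/248)/(2*(18105/248))) = 1/((½)*(248/18105)*(-55555/248)) = 1/(-11111/7242) = -7242/11111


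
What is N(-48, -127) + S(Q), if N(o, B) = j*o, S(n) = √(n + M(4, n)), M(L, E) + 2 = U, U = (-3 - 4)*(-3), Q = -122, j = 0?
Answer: I*√103 ≈ 10.149*I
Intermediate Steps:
U = 21 (U = -7*(-3) = 21)
M(L, E) = 19 (M(L, E) = -2 + 21 = 19)
S(n) = √(19 + n) (S(n) = √(n + 19) = √(19 + n))
N(o, B) = 0 (N(o, B) = 0*o = 0)
N(-48, -127) + S(Q) = 0 + √(19 - 122) = 0 + √(-103) = 0 + I*√103 = I*√103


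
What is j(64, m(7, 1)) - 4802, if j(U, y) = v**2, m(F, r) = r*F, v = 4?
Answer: -4786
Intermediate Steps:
m(F, r) = F*r
j(U, y) = 16 (j(U, y) = 4**2 = 16)
j(64, m(7, 1)) - 4802 = 16 - 4802 = -4786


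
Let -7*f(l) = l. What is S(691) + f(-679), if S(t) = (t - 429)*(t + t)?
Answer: 362181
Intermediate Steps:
f(l) = -l/7
S(t) = 2*t*(-429 + t) (S(t) = (-429 + t)*(2*t) = 2*t*(-429 + t))
S(691) + f(-679) = 2*691*(-429 + 691) - ⅐*(-679) = 2*691*262 + 97 = 362084 + 97 = 362181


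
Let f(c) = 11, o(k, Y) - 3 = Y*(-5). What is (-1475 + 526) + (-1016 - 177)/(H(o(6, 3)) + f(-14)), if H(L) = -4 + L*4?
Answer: -37716/41 ≈ -919.90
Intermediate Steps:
o(k, Y) = 3 - 5*Y (o(k, Y) = 3 + Y*(-5) = 3 - 5*Y)
H(L) = -4 + 4*L
(-1475 + 526) + (-1016 - 177)/(H(o(6, 3)) + f(-14)) = (-1475 + 526) + (-1016 - 177)/((-4 + 4*(3 - 5*3)) + 11) = -949 - 1193/((-4 + 4*(3 - 15)) + 11) = -949 - 1193/((-4 + 4*(-12)) + 11) = -949 - 1193/((-4 - 48) + 11) = -949 - 1193/(-52 + 11) = -949 - 1193/(-41) = -949 - 1193*(-1/41) = -949 + 1193/41 = -37716/41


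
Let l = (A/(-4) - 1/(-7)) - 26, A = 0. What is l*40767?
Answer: -7378827/7 ≈ -1.0541e+6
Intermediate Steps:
l = -181/7 (l = (0/(-4) - 1/(-7)) - 26 = (0*(-¼) - 1*(-⅐)) - 26 = (0 + ⅐) - 26 = ⅐ - 26 = -181/7 ≈ -25.857)
l*40767 = -181/7*40767 = -7378827/7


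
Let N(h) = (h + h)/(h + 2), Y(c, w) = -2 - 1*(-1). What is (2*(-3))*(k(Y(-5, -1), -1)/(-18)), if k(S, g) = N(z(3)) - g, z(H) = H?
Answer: 11/15 ≈ 0.73333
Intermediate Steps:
Y(c, w) = -1 (Y(c, w) = -2 + 1 = -1)
N(h) = 2*h/(2 + h) (N(h) = (2*h)/(2 + h) = 2*h/(2 + h))
k(S, g) = 6/5 - g (k(S, g) = 2*3/(2 + 3) - g = 2*3/5 - g = 2*3*(⅕) - g = 6/5 - g)
(2*(-3))*(k(Y(-5, -1), -1)/(-18)) = (2*(-3))*((6/5 - 1*(-1))/(-18)) = -6*(6/5 + 1)*(-1)/18 = -66*(-1)/(5*18) = -6*(-11/90) = 11/15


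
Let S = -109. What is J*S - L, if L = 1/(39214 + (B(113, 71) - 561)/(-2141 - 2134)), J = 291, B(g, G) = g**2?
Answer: -5316981180873/167627642 ≈ -31719.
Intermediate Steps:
L = 4275/167627642 (L = 1/(39214 + (113**2 - 561)/(-2141 - 2134)) = 1/(39214 + (12769 - 561)/(-4275)) = 1/(39214 + 12208*(-1/4275)) = 1/(39214 - 12208/4275) = 1/(167627642/4275) = 4275/167627642 ≈ 2.5503e-5)
J*S - L = 291*(-109) - 1*4275/167627642 = -31719 - 4275/167627642 = -5316981180873/167627642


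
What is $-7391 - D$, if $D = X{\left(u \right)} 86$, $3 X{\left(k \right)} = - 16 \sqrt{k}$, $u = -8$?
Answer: $-7391 + \frac{2752 i \sqrt{2}}{3} \approx -7391.0 + 1297.3 i$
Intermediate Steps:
$X{\left(k \right)} = - \frac{16 \sqrt{k}}{3}$ ($X{\left(k \right)} = \frac{\left(-16\right) \sqrt{k}}{3} = - \frac{16 \sqrt{k}}{3}$)
$D = - \frac{2752 i \sqrt{2}}{3}$ ($D = - \frac{16 \sqrt{-8}}{3} \cdot 86 = - \frac{16 \cdot 2 i \sqrt{2}}{3} \cdot 86 = - \frac{32 i \sqrt{2}}{3} \cdot 86 = - \frac{2752 i \sqrt{2}}{3} \approx - 1297.3 i$)
$-7391 - D = -7391 - - \frac{2752 i \sqrt{2}}{3} = -7391 + \frac{2752 i \sqrt{2}}{3}$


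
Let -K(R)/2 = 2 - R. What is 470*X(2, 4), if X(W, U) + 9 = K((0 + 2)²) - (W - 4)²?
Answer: -4230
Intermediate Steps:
K(R) = -4 + 2*R (K(R) = -2*(2 - R) = -4 + 2*R)
X(W, U) = -5 - (-4 + W)² (X(W, U) = -9 + ((-4 + 2*(0 + 2)²) - (W - 4)²) = -9 + ((-4 + 2*2²) - (-4 + W)²) = -9 + ((-4 + 2*4) - (-4 + W)²) = -9 + ((-4 + 8) - (-4 + W)²) = -9 + (4 - (-4 + W)²) = -5 - (-4 + W)²)
470*X(2, 4) = 470*(-5 - (-4 + 2)²) = 470*(-5 - 1*(-2)²) = 470*(-5 - 1*4) = 470*(-5 - 4) = 470*(-9) = -4230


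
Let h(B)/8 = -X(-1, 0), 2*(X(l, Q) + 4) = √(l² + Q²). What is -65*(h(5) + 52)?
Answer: -5200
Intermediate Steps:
X(l, Q) = -4 + √(Q² + l²)/2 (X(l, Q) = -4 + √(l² + Q²)/2 = -4 + √(Q² + l²)/2)
h(B) = 28 (h(B) = 8*(-(-4 + √(0² + (-1)²)/2)) = 8*(-(-4 + √(0 + 1)/2)) = 8*(-(-4 + √1/2)) = 8*(-(-4 + (½)*1)) = 8*(-(-4 + ½)) = 8*(-1*(-7/2)) = 8*(7/2) = 28)
-65*(h(5) + 52) = -65*(28 + 52) = -65*80 = -5200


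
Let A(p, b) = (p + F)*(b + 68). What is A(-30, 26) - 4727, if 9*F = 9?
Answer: -7453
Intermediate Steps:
F = 1 (F = (1/9)*9 = 1)
A(p, b) = (1 + p)*(68 + b) (A(p, b) = (p + 1)*(b + 68) = (1 + p)*(68 + b))
A(-30, 26) - 4727 = (68 + 26 + 68*(-30) + 26*(-30)) - 4727 = (68 + 26 - 2040 - 780) - 4727 = -2726 - 4727 = -7453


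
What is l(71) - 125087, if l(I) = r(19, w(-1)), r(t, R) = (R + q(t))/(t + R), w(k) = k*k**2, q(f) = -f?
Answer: -1125793/9 ≈ -1.2509e+5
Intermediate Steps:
w(k) = k**3
r(t, R) = (R - t)/(R + t) (r(t, R) = (R - t)/(t + R) = (R - t)/(R + t))
l(I) = -10/9 (l(I) = ((-1)**3 - 1*19)/((-1)**3 + 19) = (-1 - 19)/(-1 + 19) = -20/18 = (1/18)*(-20) = -10/9)
l(71) - 125087 = -10/9 - 125087 = -1125793/9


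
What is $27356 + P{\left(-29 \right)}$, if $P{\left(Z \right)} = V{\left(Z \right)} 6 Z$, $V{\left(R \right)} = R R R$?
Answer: $4271042$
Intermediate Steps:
$V{\left(R \right)} = R^{3}$ ($V{\left(R \right)} = R^{2} R = R^{3}$)
$P{\left(Z \right)} = 6 Z^{4}$ ($P{\left(Z \right)} = Z^{3} \cdot 6 Z = 6 Z^{3} Z = 6 Z^{4}$)
$27356 + P{\left(-29 \right)} = 27356 + 6 \left(-29\right)^{4} = 27356 + 6 \cdot 707281 = 27356 + 4243686 = 4271042$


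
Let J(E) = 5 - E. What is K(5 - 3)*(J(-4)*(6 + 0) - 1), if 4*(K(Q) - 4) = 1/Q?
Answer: 1749/8 ≈ 218.63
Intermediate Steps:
K(Q) = 4 + 1/(4*Q)
K(5 - 3)*(J(-4)*(6 + 0) - 1) = (4 + 1/(4*(5 - 3)))*((5 - 1*(-4))*(6 + 0) - 1) = (4 + (1/4)/2)*((5 + 4)*6 - 1) = (4 + (1/4)*(1/2))*(9*6 - 1) = (4 + 1/8)*(54 - 1) = (33/8)*53 = 1749/8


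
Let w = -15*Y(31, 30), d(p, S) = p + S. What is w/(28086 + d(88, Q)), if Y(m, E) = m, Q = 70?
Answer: -465/28244 ≈ -0.016464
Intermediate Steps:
d(p, S) = S + p
w = -465 (w = -15*31 = -465)
w/(28086 + d(88, Q)) = -465/(28086 + (70 + 88)) = -465/(28086 + 158) = -465/28244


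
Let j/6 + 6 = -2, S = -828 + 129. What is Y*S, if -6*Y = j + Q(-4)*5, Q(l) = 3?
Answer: -7689/2 ≈ -3844.5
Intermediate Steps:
S = -699
j = -48 (j = -36 + 6*(-2) = -36 - 12 = -48)
Y = 11/2 (Y = -(-48 + 3*5)/6 = -(-48 + 15)/6 = -1/6*(-33) = 11/2 ≈ 5.5000)
Y*S = (11/2)*(-699) = -7689/2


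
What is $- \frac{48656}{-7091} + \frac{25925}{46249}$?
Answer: $\frac{49676031}{6692891} \approx 7.4222$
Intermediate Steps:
$- \frac{48656}{-7091} + \frac{25925}{46249} = \left(-48656\right) \left(- \frac{1}{7091}\right) + 25925 \cdot \frac{1}{46249} = \frac{48656}{7091} + \frac{25925}{46249} = \frac{49676031}{6692891}$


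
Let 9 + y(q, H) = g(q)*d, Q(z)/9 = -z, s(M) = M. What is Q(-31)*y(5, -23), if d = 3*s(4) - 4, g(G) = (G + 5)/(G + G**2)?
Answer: -1767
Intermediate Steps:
Q(z) = -9*z (Q(z) = 9*(-z) = -9*z)
g(G) = (5 + G)/(G + G**2)
d = 8 (d = 3*4 - 4 = 12 - 4 = 8)
y(q, H) = -9 + 8*(5 + q)/(q*(1 + q)) (y(q, H) = -9 + ((5 + q)/(q*(1 + q)))*8 = -9 + 8*(5 + q)/(q*(1 + q)))
Q(-31)*y(5, -23) = (-9*(-31))*((40 - 1*5 - 9*5**2)/(5*(1 + 5))) = 279*((1/5)*(40 - 5 - 9*25)/6) = 279*((1/5)*(1/6)*(40 - 5 - 225)) = 279*((1/5)*(1/6)*(-190)) = 279*(-19/3) = -1767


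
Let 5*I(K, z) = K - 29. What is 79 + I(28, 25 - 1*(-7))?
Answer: 394/5 ≈ 78.800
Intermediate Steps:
I(K, z) = -29/5 + K/5 (I(K, z) = (K - 29)/5 = (-29 + K)/5 = -29/5 + K/5)
79 + I(28, 25 - 1*(-7)) = 79 + (-29/5 + (⅕)*28) = 79 + (-29/5 + 28/5) = 79 - ⅕ = 394/5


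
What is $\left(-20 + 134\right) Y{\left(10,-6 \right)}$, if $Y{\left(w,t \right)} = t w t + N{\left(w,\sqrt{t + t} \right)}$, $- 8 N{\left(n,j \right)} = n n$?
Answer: $39615$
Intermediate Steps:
$N{\left(n,j \right)} = - \frac{n^{2}}{8}$ ($N{\left(n,j \right)} = - \frac{n n}{8} = - \frac{n^{2}}{8}$)
$Y{\left(w,t \right)} = - \frac{w^{2}}{8} + w t^{2}$ ($Y{\left(w,t \right)} = t w t - \frac{w^{2}}{8} = w t^{2} - \frac{w^{2}}{8} = - \frac{w^{2}}{8} + w t^{2}$)
$\left(-20 + 134\right) Y{\left(10,-6 \right)} = \left(-20 + 134\right) \frac{1}{8} \cdot 10 \left(\left(-1\right) 10 + 8 \left(-6\right)^{2}\right) = 114 \cdot \frac{1}{8} \cdot 10 \left(-10 + 8 \cdot 36\right) = 114 \cdot \frac{1}{8} \cdot 10 \left(-10 + 288\right) = 114 \cdot \frac{1}{8} \cdot 10 \cdot 278 = 114 \cdot \frac{695}{2} = 39615$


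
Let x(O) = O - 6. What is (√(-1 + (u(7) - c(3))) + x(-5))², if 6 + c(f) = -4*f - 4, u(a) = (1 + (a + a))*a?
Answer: 247 - 66*√14 ≈ 0.050612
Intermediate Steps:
x(O) = -6 + O
u(a) = a*(1 + 2*a) (u(a) = (1 + 2*a)*a = a*(1 + 2*a))
c(f) = -10 - 4*f (c(f) = -6 + (-4*f - 4) = -6 + (-4 - 4*f) = -10 - 4*f)
(√(-1 + (u(7) - c(3))) + x(-5))² = (√(-1 + (7*(1 + 2*7) - (-10 - 4*3))) + (-6 - 5))² = (√(-1 + (7*(1 + 14) - (-10 - 12))) - 11)² = (√(-1 + (7*15 - 1*(-22))) - 11)² = (√(-1 + (105 + 22)) - 11)² = (√(-1 + 127) - 11)² = (√126 - 11)² = (3*√14 - 11)² = (-11 + 3*√14)²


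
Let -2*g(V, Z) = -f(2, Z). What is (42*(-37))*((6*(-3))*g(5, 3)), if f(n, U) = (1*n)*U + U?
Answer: 125874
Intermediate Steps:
f(n, U) = U + U*n (f(n, U) = n*U + U = U*n + U = U + U*n)
g(V, Z) = 3*Z/2 (g(V, Z) = -(-1)*Z*(1 + 2)/2 = -(-1)*Z*3/2 = -(-1)*3*Z/2 = -(-3)*Z/2 = 3*Z/2)
(42*(-37))*((6*(-3))*g(5, 3)) = (42*(-37))*((6*(-3))*((3/2)*3)) = -(-27972)*9/2 = -1554*(-81) = 125874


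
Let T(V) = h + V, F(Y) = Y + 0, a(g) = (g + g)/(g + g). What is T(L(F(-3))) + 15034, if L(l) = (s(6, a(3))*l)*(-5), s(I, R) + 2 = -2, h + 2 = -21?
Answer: 14951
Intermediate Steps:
h = -23 (h = -2 - 21 = -23)
a(g) = 1 (a(g) = (2*g)/((2*g)) = (2*g)*(1/(2*g)) = 1)
s(I, R) = -4 (s(I, R) = -2 - 2 = -4)
F(Y) = Y
L(l) = 20*l (L(l) = -4*l*(-5) = 20*l)
T(V) = -23 + V
T(L(F(-3))) + 15034 = (-23 + 20*(-3)) + 15034 = (-23 - 60) + 15034 = -83 + 15034 = 14951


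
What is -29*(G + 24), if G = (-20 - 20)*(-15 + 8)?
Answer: -8816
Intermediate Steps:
G = 280 (G = -40*(-7) = 280)
-29*(G + 24) = -29*(280 + 24) = -29*304 = -8816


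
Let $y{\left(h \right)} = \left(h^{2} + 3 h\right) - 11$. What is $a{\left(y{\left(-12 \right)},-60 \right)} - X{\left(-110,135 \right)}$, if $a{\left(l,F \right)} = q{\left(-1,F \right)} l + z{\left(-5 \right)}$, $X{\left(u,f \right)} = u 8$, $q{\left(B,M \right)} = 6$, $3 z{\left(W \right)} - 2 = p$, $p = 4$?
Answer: $1464$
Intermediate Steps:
$z{\left(W \right)} = 2$ ($z{\left(W \right)} = \frac{2}{3} + \frac{1}{3} \cdot 4 = \frac{2}{3} + \frac{4}{3} = 2$)
$X{\left(u,f \right)} = 8 u$
$y{\left(h \right)} = -11 + h^{2} + 3 h$
$a{\left(l,F \right)} = 2 + 6 l$ ($a{\left(l,F \right)} = 6 l + 2 = 2 + 6 l$)
$a{\left(y{\left(-12 \right)},-60 \right)} - X{\left(-110,135 \right)} = \left(2 + 6 \left(-11 + \left(-12\right)^{2} + 3 \left(-12\right)\right)\right) - 8 \left(-110\right) = \left(2 + 6 \left(-11 + 144 - 36\right)\right) - -880 = \left(2 + 6 \cdot 97\right) + 880 = \left(2 + 582\right) + 880 = 584 + 880 = 1464$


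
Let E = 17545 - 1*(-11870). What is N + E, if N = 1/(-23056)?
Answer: 678192239/23056 ≈ 29415.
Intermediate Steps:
N = -1/23056 ≈ -4.3373e-5
E = 29415 (E = 17545 + 11870 = 29415)
N + E = -1/23056 + 29415 = 678192239/23056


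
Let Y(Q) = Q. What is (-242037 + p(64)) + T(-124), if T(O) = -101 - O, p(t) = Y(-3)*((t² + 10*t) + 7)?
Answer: -256243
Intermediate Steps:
p(t) = -21 - 30*t - 3*t² (p(t) = -3*((t² + 10*t) + 7) = -3*(7 + t² + 10*t) = -21 - 30*t - 3*t²)
(-242037 + p(64)) + T(-124) = (-242037 + (-21 - 30*64 - 3*64²)) + (-101 - 1*(-124)) = (-242037 + (-21 - 1920 - 3*4096)) + (-101 + 124) = (-242037 + (-21 - 1920 - 12288)) + 23 = (-242037 - 14229) + 23 = -256266 + 23 = -256243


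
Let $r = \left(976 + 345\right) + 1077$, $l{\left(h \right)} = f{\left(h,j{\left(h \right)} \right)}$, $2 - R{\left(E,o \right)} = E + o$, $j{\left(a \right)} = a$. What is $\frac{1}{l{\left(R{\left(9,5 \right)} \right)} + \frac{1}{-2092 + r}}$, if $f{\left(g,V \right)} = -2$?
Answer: $- \frac{306}{611} \approx -0.50082$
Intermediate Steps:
$R{\left(E,o \right)} = 2 - E - o$ ($R{\left(E,o \right)} = 2 - \left(E + o\right) = 2 - E - o$)
$l{\left(h \right)} = -2$
$r = 2398$ ($r = 1321 + 1077 = 2398$)
$\frac{1}{l{\left(R{\left(9,5 \right)} \right)} + \frac{1}{-2092 + r}} = \frac{1}{-2 + \frac{1}{-2092 + 2398}} = \frac{1}{-2 + \frac{1}{306}} = \frac{1}{- \frac{611}{306}} = - \frac{306}{611}$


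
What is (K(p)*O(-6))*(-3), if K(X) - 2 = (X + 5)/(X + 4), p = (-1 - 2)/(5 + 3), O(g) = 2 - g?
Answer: -2280/29 ≈ -78.621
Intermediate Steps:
p = -3/8 ≈ -0.37500
K(X) = 2 + (5 + X)/(4 + X) (K(X) = 2 + (X + 5)/(X + 4) = 2 + (5 + X)/(4 + X))
(K(p)*O(-6))*(-3) = (((13 + 3*(-3/8))/(4 - 3/8))*(2 - 1*(-6)))*(-3) = (((13 - 9/8)/(29/8))*(2 + 6))*(-3) = (((8/29)*(95/8))*8)*(-3) = ((95/29)*8)*(-3) = (760/29)*(-3) = -2280/29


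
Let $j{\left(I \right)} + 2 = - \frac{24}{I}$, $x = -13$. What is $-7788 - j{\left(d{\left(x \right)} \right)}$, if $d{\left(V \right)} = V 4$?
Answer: $- \frac{101224}{13} \approx -7786.5$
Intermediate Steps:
$d{\left(V \right)} = 4 V$
$j{\left(I \right)} = -2 - \frac{24}{I}$
$-7788 - j{\left(d{\left(x \right)} \right)} = -7788 - \left(-2 - \frac{24}{4 \left(-13\right)}\right) = -7788 - \left(-2 - \frac{24}{-52}\right) = -7788 - \left(-2 - - \frac{6}{13}\right) = -7788 - \left(-2 + \frac{6}{13}\right) = -7788 - - \frac{20}{13} = -7788 + \frac{20}{13} = - \frac{101224}{13}$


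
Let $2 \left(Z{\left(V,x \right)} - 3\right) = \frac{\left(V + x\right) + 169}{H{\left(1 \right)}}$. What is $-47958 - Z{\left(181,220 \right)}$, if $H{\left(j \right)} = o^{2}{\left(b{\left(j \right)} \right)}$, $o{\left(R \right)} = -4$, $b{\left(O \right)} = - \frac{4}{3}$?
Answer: $- \frac{767661}{16} \approx -47979.0$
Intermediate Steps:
$b{\left(O \right)} = - \frac{4}{3}$ ($b{\left(O \right)} = \left(-4\right) \frac{1}{3} = - \frac{4}{3}$)
$H{\left(j \right)} = 16$ ($H{\left(j \right)} = \left(-4\right)^{2} = 16$)
$Z{\left(V,x \right)} = \frac{265}{32} + \frac{V}{32} + \frac{x}{32}$ ($Z{\left(V,x \right)} = 3 + \frac{\left(\left(V + x\right) + 169\right) \frac{1}{16}}{2} = 3 + \frac{\left(169 + V + x\right) \frac{1}{16}}{2} = 3 + \frac{\frac{169}{16} + \frac{V}{16} + \frac{x}{16}}{2} = 3 + \left(\frac{169}{32} + \frac{V}{32} + \frac{x}{32}\right) = \frac{265}{32} + \frac{V}{32} + \frac{x}{32}$)
$-47958 - Z{\left(181,220 \right)} = -47958 - \left(\frac{265}{32} + \frac{1}{32} \cdot 181 + \frac{1}{32} \cdot 220\right) = -47958 - \left(\frac{265}{32} + \frac{181}{32} + \frac{55}{8}\right) = -47958 - \frac{333}{16} = - \frac{767661}{16}$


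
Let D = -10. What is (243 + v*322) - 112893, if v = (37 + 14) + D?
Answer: -99448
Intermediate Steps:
v = 41 (v = (37 + 14) - 10 = 51 - 10 = 41)
(243 + v*322) - 112893 = (243 + 41*322) - 112893 = (243 + 13202) - 112893 = 13445 - 112893 = -99448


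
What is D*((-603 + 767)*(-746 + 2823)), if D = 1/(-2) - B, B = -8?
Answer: 2554710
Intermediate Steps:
D = 15/2 (D = 1/(-2) - 1*(-8) = 1*(-1/2) + 8 = -1/2 + 8 = 15/2 ≈ 7.5000)
D*((-603 + 767)*(-746 + 2823)) = 15*((-603 + 767)*(-746 + 2823))/2 = 15*(164*2077)/2 = (15/2)*340628 = 2554710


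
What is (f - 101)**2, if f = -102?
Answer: 41209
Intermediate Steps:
(f - 101)**2 = (-102 - 101)**2 = (-203)**2 = 41209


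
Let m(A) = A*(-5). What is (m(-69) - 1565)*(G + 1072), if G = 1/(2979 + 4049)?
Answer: -2297875185/1757 ≈ -1.3078e+6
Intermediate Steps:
m(A) = -5*A
G = 1/7028 ≈ 0.00014229
(m(-69) - 1565)*(G + 1072) = (-5*(-69) - 1565)*(1/7028 + 1072) = (345 - 1565)*(7534017/7028) = -1220*7534017/7028 = -2297875185/1757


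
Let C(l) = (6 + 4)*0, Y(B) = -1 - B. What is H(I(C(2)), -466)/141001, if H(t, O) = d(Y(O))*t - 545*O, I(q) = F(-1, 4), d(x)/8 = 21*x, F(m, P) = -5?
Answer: -136630/141001 ≈ -0.96900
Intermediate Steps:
C(l) = 0 (C(l) = 10*0 = 0)
d(x) = 168*x (d(x) = 8*(21*x) = 168*x)
I(q) = -5
H(t, O) = -545*O + t*(-168 - 168*O) (H(t, O) = (168*(-1 - O))*t - 545*O = (-168 - 168*O)*t - 545*O = t*(-168 - 168*O) - 545*O = -545*O + t*(-168 - 168*O))
H(I(C(2)), -466)/141001 = (-545*(-466) - 168*(-5)*(1 - 466))/141001 = (253970 - 168*(-5)*(-465))*(1/141001) = (253970 - 390600)*(1/141001) = -136630*1/141001 = -136630/141001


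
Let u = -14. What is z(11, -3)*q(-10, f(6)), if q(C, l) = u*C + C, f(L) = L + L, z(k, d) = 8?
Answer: 1040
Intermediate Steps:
f(L) = 2*L
q(C, l) = -13*C (q(C, l) = -14*C + C = -13*C)
z(11, -3)*q(-10, f(6)) = 8*(-13*(-10)) = 8*130 = 1040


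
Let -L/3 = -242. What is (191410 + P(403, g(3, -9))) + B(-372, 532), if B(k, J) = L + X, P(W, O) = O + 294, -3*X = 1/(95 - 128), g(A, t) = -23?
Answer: 19048294/99 ≈ 1.9241e+5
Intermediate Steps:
L = 726 (L = -3*(-242) = 726)
X = 1/99 (X = -1/(3*(95 - 128)) = -⅓/(-33) = -⅓*(-1/33) = 1/99 ≈ 0.010101)
P(W, O) = 294 + O
B(k, J) = 71875/99 (B(k, J) = 726 + 1/99 = 71875/99)
(191410 + P(403, g(3, -9))) + B(-372, 532) = (191410 + (294 - 23)) + 71875/99 = (191410 + 271) + 71875/99 = 191681 + 71875/99 = 19048294/99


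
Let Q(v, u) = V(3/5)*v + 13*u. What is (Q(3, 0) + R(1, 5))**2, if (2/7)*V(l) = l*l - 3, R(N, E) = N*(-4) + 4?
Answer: 480249/625 ≈ 768.40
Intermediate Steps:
R(N, E) = 4 - 4*N (R(N, E) = -4*N + 4 = 4 - 4*N)
V(l) = -21/2 + 7*l**2/2 (V(l) = 7*(l*l - 3)/2 = 7*(l**2 - 3)/2 = 7*(-3 + l**2)/2 = -21/2 + 7*l**2/2)
Q(v, u) = 13*u - 231*v/25 (Q(v, u) = (-21/2 + 7*(3/5)**2/2)*v + 13*u = (-21/2 + (7/2)*(9/25))*v + 13*u = (-21/2 + 63/50)*v + 13*u = -231*v/25 + 13*u = 13*u - 231*v/25)
(Q(3, 0) + R(1, 5))**2 = ((13*0 - 231/25*3) + (4 - 4*1))**2 = ((0 - 693/25) + (4 - 4))**2 = (-693/25 + 0)**2 = (-693/25)**2 = 480249/625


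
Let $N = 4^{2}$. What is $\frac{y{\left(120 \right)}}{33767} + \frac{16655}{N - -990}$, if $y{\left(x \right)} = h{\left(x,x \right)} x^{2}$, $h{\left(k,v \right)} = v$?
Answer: $\frac{2300757385}{33969602} \approx 67.73$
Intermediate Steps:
$N = 16$
$y{\left(x \right)} = x^{3}$ ($y{\left(x \right)} = x x^{2} = x^{3}$)
$\frac{y{\left(120 \right)}}{33767} + \frac{16655}{N - -990} = \frac{120^{3}}{33767} + \frac{16655}{16 - -990} = 1728000 \cdot \frac{1}{33767} + \frac{16655}{16 + 990} = \frac{1728000}{33767} + \frac{16655}{1006} = \frac{2300757385}{33969602}$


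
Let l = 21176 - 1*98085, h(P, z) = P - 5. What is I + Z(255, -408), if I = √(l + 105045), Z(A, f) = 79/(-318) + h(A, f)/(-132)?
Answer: -1249/583 + 2*√7034 ≈ 165.60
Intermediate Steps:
h(P, z) = -5 + P
l = -76909 (l = 21176 - 98085 = -76909)
Z(A, f) = -491/2332 - A/132 (Z(A, f) = 79/(-318) + (-5 + A)/(-132) = 79*(-1/318) + (-5 + A)*(-1/132) = -79/318 + (5/132 - A/132) = -491/2332 - A/132)
I = 2*√7034 (I = √(-76909 + 105045) = √28136 = 2*√7034 ≈ 167.74)
I + Z(255, -408) = 2*√7034 + (-491/2332 - 1/132*255) = 2*√7034 + (-491/2332 - 85/44) = 2*√7034 - 1249/583 = -1249/583 + 2*√7034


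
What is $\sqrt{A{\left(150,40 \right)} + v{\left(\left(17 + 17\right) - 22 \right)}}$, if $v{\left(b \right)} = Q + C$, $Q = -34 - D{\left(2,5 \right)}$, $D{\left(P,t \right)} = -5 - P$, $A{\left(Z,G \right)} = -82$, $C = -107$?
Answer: $6 i \sqrt{6} \approx 14.697 i$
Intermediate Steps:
$Q = -27$ ($Q = -34 - \left(-5 - 2\right) = -34 - -7 = -34 + 7 = -27$)
$v{\left(b \right)} = -134$ ($v{\left(b \right)} = -27 - 107 = -134$)
$\sqrt{A{\left(150,40 \right)} + v{\left(\left(17 + 17\right) - 22 \right)}} = \sqrt{-82 - 134} = \sqrt{-216} = 6 i \sqrt{6}$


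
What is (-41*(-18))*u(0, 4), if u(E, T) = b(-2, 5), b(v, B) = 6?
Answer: 4428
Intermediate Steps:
u(E, T) = 6
(-41*(-18))*u(0, 4) = -41*(-18)*6 = 738*6 = 4428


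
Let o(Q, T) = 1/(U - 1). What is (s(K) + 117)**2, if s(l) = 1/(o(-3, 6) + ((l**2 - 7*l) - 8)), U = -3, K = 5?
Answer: 72880369/5329 ≈ 13676.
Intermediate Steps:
o(Q, T) = -1/4 (o(Q, T) = 1/(-3 - 1) = 1/(-4) = -1/4)
s(l) = 1/(-33/4 + l**2 - 7*l) (s(l) = 1/(-1/4 + ((l**2 - 7*l) - 8)) = 1/(-1/4 + (-8 + l**2 - 7*l)) = 1/(-33/4 + l**2 - 7*l))
(s(K) + 117)**2 = (4/(-33 - 28*5 + 4*5**2) + 117)**2 = (4/(-33 - 140 + 4*25) + 117)**2 = (4/(-33 - 140 + 100) + 117)**2 = (4/(-73) + 117)**2 = (4*(-1/73) + 117)**2 = (-4/73 + 117)**2 = (8537/73)**2 = 72880369/5329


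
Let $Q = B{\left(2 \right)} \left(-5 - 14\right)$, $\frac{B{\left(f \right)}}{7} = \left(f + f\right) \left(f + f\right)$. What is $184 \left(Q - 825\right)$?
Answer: $-543352$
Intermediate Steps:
$B{\left(f \right)} = 28 f^{2}$ ($B{\left(f \right)} = 7 \left(f + f\right) \left(f + f\right) = 7 \cdot 2 f 2 f = 7 \cdot 4 f^{2} = 28 f^{2}$)
$Q = -2128$ ($Q = 28 \cdot 2^{2} \left(-5 - 14\right) = 28 \cdot 4 \left(-19\right) = 112 \left(-19\right) = -2128$)
$184 \left(Q - 825\right) = 184 \left(-2128 - 825\right) = 184 \left(-2953\right) = -543352$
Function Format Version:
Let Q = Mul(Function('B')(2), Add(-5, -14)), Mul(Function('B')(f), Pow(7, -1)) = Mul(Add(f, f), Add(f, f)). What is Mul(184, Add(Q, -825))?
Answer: -543352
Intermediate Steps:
Function('B')(f) = Mul(28, Pow(f, 2)) (Function('B')(f) = Mul(7, Mul(Add(f, f), Add(f, f))) = Mul(7, Mul(Mul(2, f), Mul(2, f))) = Mul(7, Mul(4, Pow(f, 2))) = Mul(28, Pow(f, 2)))
Q = -2128 (Q = Mul(Mul(28, Pow(2, 2)), Add(-5, -14)) = Mul(Mul(28, 4), -19) = Mul(112, -19) = -2128)
Mul(184, Add(Q, -825)) = Mul(184, Add(-2128, -825)) = Mul(184, -2953) = -543352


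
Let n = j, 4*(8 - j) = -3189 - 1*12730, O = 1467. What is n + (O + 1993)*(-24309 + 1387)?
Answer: -317224529/4 ≈ -7.9306e+7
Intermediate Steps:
j = 15951/4 (j = 8 - (-3189 - 1*12730)/4 = 8 - (-3189 - 12730)/4 = 8 - 1/4*(-15919) = 8 + 15919/4 = 15951/4 ≈ 3987.8)
n = 15951/4 ≈ 3987.8
n + (O + 1993)*(-24309 + 1387) = 15951/4 + (1467 + 1993)*(-24309 + 1387) = 15951/4 + 3460*(-22922) = 15951/4 - 79310120 = -317224529/4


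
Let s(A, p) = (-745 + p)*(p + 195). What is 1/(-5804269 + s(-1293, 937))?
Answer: -1/5586925 ≈ -1.7899e-7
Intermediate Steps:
s(A, p) = (-745 + p)*(195 + p)
1/(-5804269 + s(-1293, 937)) = 1/(-5804269 + (-145275 + 937² - 550*937)) = 1/(-5804269 + (-145275 + 877969 - 515350)) = 1/(-5804269 + 217344) = 1/(-5586925) = -1/5586925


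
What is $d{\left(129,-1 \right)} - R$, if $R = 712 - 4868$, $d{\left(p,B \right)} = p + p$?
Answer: $4414$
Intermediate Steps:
$d{\left(p,B \right)} = 2 p$
$R = -4156$
$d{\left(129,-1 \right)} - R = 2 \cdot 129 - -4156 = 258 + 4156 = 4414$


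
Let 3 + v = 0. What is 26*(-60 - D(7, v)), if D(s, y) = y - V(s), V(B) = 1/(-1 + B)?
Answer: -4433/3 ≈ -1477.7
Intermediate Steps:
v = -3 (v = -3 + 0 = -3)
D(s, y) = y - 1/(-1 + s)
26*(-60 - D(7, v)) = 26*(-60 - (-1 - 3*(-1 + 7))/(-1 + 7)) = 26*(-60 - (-1 - 3*6)/6) = 26*(-60 - (-1 - 18)/6) = 26*(-60 - (-19)/6) = 26*(-60 - 1*(-19/6)) = 26*(-60 + 19/6) = 26*(-341/6) = -4433/3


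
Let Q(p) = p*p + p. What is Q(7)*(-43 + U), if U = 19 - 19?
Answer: -2408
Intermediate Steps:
Q(p) = p + p**2 (Q(p) = p**2 + p = p + p**2)
U = 0
Q(7)*(-43 + U) = (7*(1 + 7))*(-43 + 0) = (7*8)*(-43) = 56*(-43) = -2408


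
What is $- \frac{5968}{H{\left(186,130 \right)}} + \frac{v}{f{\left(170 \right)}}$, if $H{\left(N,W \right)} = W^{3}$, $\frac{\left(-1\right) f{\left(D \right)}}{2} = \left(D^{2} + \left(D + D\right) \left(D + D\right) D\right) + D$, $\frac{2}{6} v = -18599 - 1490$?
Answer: $- \frac{2562666313}{2161965539500} \approx -0.0011853$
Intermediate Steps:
$v = -60267$ ($v = 3 \left(-18599 - 1490\right) = 3 \left(-20089\right) = -60267$)
$f{\left(D \right)} = - 8 D^{3} - 2 D - 2 D^{2}$ ($f{\left(D \right)} = - 2 \left(\left(D^{2} + \left(D + D\right) \left(D + D\right) D\right) + D\right) = - 2 \left(\left(D^{2} + 2 D 2 D D\right) + D\right) = - 2 \left(\left(D^{2} + 4 D^{2} D\right) + D\right) = - 2 \left(\left(D^{2} + 4 D^{3}\right) + D\right) = - 2 \left(D + D^{2} + 4 D^{3}\right) = - 8 D^{3} - 2 D - 2 D^{2}$)
$- \frac{5968}{H{\left(186,130 \right)}} + \frac{v}{f{\left(170 \right)}} = - \frac{5968}{130^{3}} - \frac{60267}{\left(-2\right) 170 \left(1 + 170 + 4 \cdot 170^{2}\right)} = - \frac{5968}{2197000} - \frac{60267}{\left(-2\right) 170 \left(1 + 170 + 4 \cdot 28900\right)} = \left(-5968\right) \frac{1}{2197000} - \frac{60267}{\left(-2\right) 170 \left(1 + 170 + 115600\right)} = - \frac{746}{274625} - \frac{60267}{\left(-2\right) 170 \cdot 115771} = - \frac{746}{274625} - \frac{60267}{-39362140} = - \frac{746}{274625} - - \frac{60267}{39362140} = - \frac{746}{274625} + \frac{60267}{39362140} = - \frac{2562666313}{2161965539500}$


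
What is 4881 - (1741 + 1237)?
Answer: 1903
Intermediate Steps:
4881 - (1741 + 1237) = 4881 - 1*2978 = 4881 - 2978 = 1903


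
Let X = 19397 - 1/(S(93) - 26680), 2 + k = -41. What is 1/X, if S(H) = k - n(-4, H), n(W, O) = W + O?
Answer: 26812/520072365 ≈ 5.1554e-5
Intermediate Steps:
k = -43 (k = -2 - 41 = -43)
n(W, O) = O + W
S(H) = -39 - H (S(H) = -43 - (H - 4) = -43 - (-4 + H) = -43 + (4 - H) = -39 - H)
X = 520072365/26812 (X = 19397 - 1/((-39 - 1*93) - 26680) = 19397 - 1/((-39 - 93) - 26680) = 19397 - 1/(-132 - 26680) = 19397 - 1/(-26812) = 19397 - 1*(-1/26812) = 19397 + 1/26812 = 520072365/26812 ≈ 19397.)
1/X = 1/(520072365/26812) = 26812/520072365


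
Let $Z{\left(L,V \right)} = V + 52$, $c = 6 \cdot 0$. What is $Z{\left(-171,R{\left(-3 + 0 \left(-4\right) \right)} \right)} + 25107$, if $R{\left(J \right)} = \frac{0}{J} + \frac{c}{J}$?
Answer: $25159$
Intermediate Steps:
$c = 0$
$R{\left(J \right)} = 0$ ($R{\left(J \right)} = \frac{0}{J} + \frac{0}{J} = 0 + 0 = 0$)
$Z{\left(L,V \right)} = 52 + V$
$Z{\left(-171,R{\left(-3 + 0 \left(-4\right) \right)} \right)} + 25107 = \left(52 + 0\right) + 25107 = 52 + 25107 = 25159$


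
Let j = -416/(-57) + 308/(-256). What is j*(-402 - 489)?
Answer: -6603795/1216 ≈ -5430.8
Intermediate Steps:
j = 22235/3648 (j = -416*(-1/57) + 308*(-1/256) = 416/57 - 77/64 = 22235/3648 ≈ 6.0951)
j*(-402 - 489) = 22235*(-402 - 489)/3648 = (22235/3648)*(-891) = -6603795/1216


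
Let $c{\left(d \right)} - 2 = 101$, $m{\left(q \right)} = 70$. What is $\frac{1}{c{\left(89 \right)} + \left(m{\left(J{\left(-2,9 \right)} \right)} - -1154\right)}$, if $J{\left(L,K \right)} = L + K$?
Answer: $\frac{1}{1327} \approx 0.00075358$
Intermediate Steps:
$J{\left(L,K \right)} = K + L$
$c{\left(d \right)} = 103$ ($c{\left(d \right)} = 2 + 101 = 103$)
$\frac{1}{c{\left(89 \right)} + \left(m{\left(J{\left(-2,9 \right)} \right)} - -1154\right)} = \frac{1}{103 + \left(70 - -1154\right)} = \frac{1}{103 + \left(70 + 1154\right)} = \frac{1}{103 + 1224} = \frac{1}{1327}$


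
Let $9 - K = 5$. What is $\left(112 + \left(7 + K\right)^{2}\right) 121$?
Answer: $28193$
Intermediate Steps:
$K = 4$ ($K = 9 - 5 = 4$)
$\left(112 + \left(7 + K\right)^{2}\right) 121 = \left(112 + \left(7 + 4\right)^{2}\right) 121 = \left(112 + 11^{2}\right) 121 = \left(112 + 121\right) 121 = 233 \cdot 121 = 28193$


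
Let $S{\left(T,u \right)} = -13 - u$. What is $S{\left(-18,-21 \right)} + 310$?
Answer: $318$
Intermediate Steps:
$S{\left(-18,-21 \right)} + 310 = \left(-13 - -21\right) + 310 = \left(-13 + 21\right) + 310 = 8 + 310 = 318$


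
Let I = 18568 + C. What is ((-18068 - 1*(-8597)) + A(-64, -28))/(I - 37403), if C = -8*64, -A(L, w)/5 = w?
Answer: 9331/19347 ≈ 0.48230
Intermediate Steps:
A(L, w) = -5*w
C = -512
I = 18056 (I = 18568 - 512 = 18056)
((-18068 - 1*(-8597)) + A(-64, -28))/(I - 37403) = ((-18068 - 1*(-8597)) - 5*(-28))/(18056 - 37403) = ((-18068 + 8597) + 140)/(-19347) = (-9471 + 140)*(-1/19347) = -9331*(-1/19347) = 9331/19347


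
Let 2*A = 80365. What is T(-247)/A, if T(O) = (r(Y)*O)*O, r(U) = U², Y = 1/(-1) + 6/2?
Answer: 488072/80365 ≈ 6.0732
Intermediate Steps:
A = 80365/2 (A = (½)*80365 = 80365/2 ≈ 40183.)
Y = 2 (Y = 1*(-1) + 6*(½) = -1 + 3 = 2)
T(O) = 4*O² (T(O) = (2²*O)*O = (4*O)*O = 4*O²)
T(-247)/A = (4*(-247)²)/(80365/2) = (4*61009)*(2/80365) = 244036*(2/80365) = 488072/80365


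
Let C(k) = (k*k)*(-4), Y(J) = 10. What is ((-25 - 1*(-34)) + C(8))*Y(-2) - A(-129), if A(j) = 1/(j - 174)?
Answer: -748409/303 ≈ -2470.0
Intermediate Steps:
C(k) = -4*k² (C(k) = k²*(-4) = -4*k²)
A(j) = 1/(-174 + j)
((-25 - 1*(-34)) + C(8))*Y(-2) - A(-129) = ((-25 - 1*(-34)) - 4*8²)*10 - 1/(-174 - 129) = ((-25 + 34) - 4*64)*10 - 1/(-303) = (9 - 256)*10 - 1*(-1/303) = -247*10 + 1/303 = -2470 + 1/303 = -748409/303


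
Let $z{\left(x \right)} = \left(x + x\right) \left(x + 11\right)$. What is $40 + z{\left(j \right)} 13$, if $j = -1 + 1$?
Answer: $40$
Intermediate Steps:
$j = 0$
$z{\left(x \right)} = 2 x \left(11 + x\right)$
$40 + z{\left(j \right)} 13 = 40 + 2 \cdot 0 \left(11 + 0\right) 13 = 40 + 2 \cdot 0 \cdot 11 \cdot 13 = 40 + 0 \cdot 13 = 40 + 0 = 40$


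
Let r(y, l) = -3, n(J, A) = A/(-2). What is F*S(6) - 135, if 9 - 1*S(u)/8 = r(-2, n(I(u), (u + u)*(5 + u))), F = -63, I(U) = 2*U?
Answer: -6183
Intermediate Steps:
n(J, A) = -A/2 (n(J, A) = A*(-½) = -A/2)
S(u) = 96 (S(u) = 72 - 8*(-3) = 72 + 24 = 96)
F*S(6) - 135 = -63*96 - 135 = -6048 - 135 = -6183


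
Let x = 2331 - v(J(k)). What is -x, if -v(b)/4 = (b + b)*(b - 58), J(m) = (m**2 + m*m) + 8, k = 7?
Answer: -43035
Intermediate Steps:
J(m) = 8 + 2*m**2 (J(m) = (m**2 + m**2) + 8 = 2*m**2 + 8 = 8 + 2*m**2)
v(b) = -8*b*(-58 + b) (v(b) = -4*(b + b)*(b - 58) = -4*2*b*(-58 + b) = -8*b*(-58 + b))
x = 43035 (x = 2331 - 8*(8 + 2*7**2)*(58 - (8 + 2*7**2)) = 2331 - 8*(8 + 2*49)*(58 - (8 + 2*49)) = 2331 - 8*(8 + 98)*(58 - (8 + 98)) = 2331 - 8*106*(58 - 1*106) = 2331 - 8*106*(58 - 106) = 2331 - 8*106*(-48) = 2331 - 1*(-40704) = 2331 + 40704 = 43035)
-x = -1*43035 = -43035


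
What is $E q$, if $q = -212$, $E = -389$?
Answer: $82468$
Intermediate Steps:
$E q = \left(-389\right) \left(-212\right) = 82468$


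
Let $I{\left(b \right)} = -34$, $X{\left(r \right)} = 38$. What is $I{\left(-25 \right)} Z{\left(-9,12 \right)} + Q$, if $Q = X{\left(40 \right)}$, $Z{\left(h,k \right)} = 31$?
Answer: $-1016$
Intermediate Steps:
$Q = 38$
$I{\left(-25 \right)} Z{\left(-9,12 \right)} + Q = \left(-34\right) 31 + 38 = -1054 + 38 = -1016$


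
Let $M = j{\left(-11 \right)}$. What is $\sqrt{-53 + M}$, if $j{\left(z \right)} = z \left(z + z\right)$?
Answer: $3 \sqrt{21} \approx 13.748$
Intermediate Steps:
$j{\left(z \right)} = 2 z^{2}$ ($j{\left(z \right)} = z 2 z = 2 z^{2}$)
$M = 242$ ($M = 2 \left(-11\right)^{2} = 2 \cdot 121 = 242$)
$\sqrt{-53 + M} = \sqrt{-53 + 242} = \sqrt{189} = 3 \sqrt{21}$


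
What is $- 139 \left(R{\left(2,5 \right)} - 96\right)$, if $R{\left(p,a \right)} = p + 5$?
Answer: $12371$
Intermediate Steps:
$R{\left(p,a \right)} = 5 + p$
$- 139 \left(R{\left(2,5 \right)} - 96\right) = - 139 \left(\left(5 + 2\right) - 96\right) = - 139 \left(7 - 96\right) = \left(-139\right) \left(-89\right) = 12371$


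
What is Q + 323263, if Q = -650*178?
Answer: 207563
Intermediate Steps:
Q = -115700
Q + 323263 = -115700 + 323263 = 207563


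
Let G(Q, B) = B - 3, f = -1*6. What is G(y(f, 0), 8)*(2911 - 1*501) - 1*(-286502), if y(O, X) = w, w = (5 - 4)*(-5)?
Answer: 298552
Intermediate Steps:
w = -5 (w = 1*(-5) = -5)
f = -6
y(O, X) = -5
G(Q, B) = -3 + B
G(y(f, 0), 8)*(2911 - 1*501) - 1*(-286502) = (-3 + 8)*(2911 - 1*501) - 1*(-286502) = 5*(2911 - 501) + 286502 = 5*2410 + 286502 = 12050 + 286502 = 298552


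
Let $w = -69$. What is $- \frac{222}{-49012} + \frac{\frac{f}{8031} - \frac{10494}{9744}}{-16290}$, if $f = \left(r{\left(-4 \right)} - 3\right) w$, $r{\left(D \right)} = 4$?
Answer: $\frac{797666622817}{173551315360752} \approx 0.0045961$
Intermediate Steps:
$f = -69$ ($f = \left(4 - 3\right) \left(-69\right) = 1 \left(-69\right) = -69$)
$- \frac{222}{-49012} + \frac{\frac{f}{8031} - \frac{10494}{9744}}{-16290} = - \frac{222}{-49012} + \frac{- \frac{69}{8031} - \frac{10494}{9744}}{-16290} = \left(-222\right) \left(- \frac{1}{49012}\right) + \left(\left(-69\right) \frac{1}{8031} - \frac{1749}{1624}\right) \left(- \frac{1}{16290}\right) = \frac{111}{24506} + \left(- \frac{23}{2677} - \frac{1749}{1624}\right) \left(- \frac{1}{16290}\right) = \frac{111}{24506} - - \frac{943885}{14163985584} = \frac{111}{24506} + \frac{943885}{14163985584} = \frac{797666622817}{173551315360752}$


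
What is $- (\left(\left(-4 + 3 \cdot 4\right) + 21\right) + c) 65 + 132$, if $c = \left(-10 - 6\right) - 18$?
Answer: $457$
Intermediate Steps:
$c = -34$ ($c = -16 - 18 = -34$)
$- (\left(\left(-4 + 3 \cdot 4\right) + 21\right) + c) 65 + 132 = - (\left(\left(-4 + 3 \cdot 4\right) + 21\right) - 34) 65 + 132 = - (\left(\left(-4 + 12\right) + 21\right) - 34) 65 + 132 = - (\left(8 + 21\right) - 34) 65 + 132 = - (29 - 34) 65 + 132 = \left(-1\right) \left(-5\right) 65 + 132 = 5 \cdot 65 + 132 = 325 + 132 = 457$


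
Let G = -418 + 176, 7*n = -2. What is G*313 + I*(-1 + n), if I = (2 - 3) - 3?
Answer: -530186/7 ≈ -75741.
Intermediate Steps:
n = -2/7 (n = (⅐)*(-2) = -2/7 ≈ -0.28571)
I = -4 (I = -1 - 3 = -4)
G = -242
G*313 + I*(-1 + n) = -242*313 - 4*(-1 - 2/7) = -75746 - 4*(-9/7) = -75746 + 36/7 = -530186/7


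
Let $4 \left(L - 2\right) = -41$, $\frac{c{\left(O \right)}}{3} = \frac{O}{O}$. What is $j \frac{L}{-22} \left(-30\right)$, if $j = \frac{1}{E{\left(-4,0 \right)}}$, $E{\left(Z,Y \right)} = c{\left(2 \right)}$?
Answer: $- \frac{15}{4} \approx -3.75$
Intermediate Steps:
$c{\left(O \right)} = 3$ ($c{\left(O \right)} = 3 \frac{O}{O} = 3 \cdot 1 = 3$)
$E{\left(Z,Y \right)} = 3$
$L = - \frac{33}{4}$ ($L = 2 + \frac{1}{4} \left(-41\right) = 2 - \frac{41}{4} = - \frac{33}{4} \approx -8.25$)
$j = \frac{1}{3} \approx 0.33333$
$j \frac{L}{-22} \left(-30\right) = \frac{\left(- \frac{33}{4}\right) \frac{1}{-22}}{3} \left(-30\right) = \frac{\left(- \frac{33}{4}\right) \left(- \frac{1}{22}\right)}{3} \left(-30\right) = \frac{1}{3} \cdot \frac{3}{8} \left(-30\right) = \frac{1}{8} \left(-30\right) = - \frac{15}{4}$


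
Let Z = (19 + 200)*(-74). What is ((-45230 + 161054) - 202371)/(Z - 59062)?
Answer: 86547/75268 ≈ 1.1499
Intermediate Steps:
Z = -16206 (Z = 219*(-74) = -16206)
((-45230 + 161054) - 202371)/(Z - 59062) = ((-45230 + 161054) - 202371)/(-16206 - 59062) = (115824 - 202371)/(-75268) = -86547*(-1/75268) = 86547/75268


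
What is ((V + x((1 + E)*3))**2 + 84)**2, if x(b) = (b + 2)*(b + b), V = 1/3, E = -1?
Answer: 573049/81 ≈ 7074.7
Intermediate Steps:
V = 1/3 ≈ 0.33333
x(b) = 2*b*(2 + b) (x(b) = (2 + b)*(2*b) = 2*b*(2 + b))
((V + x((1 + E)*3))**2 + 84)**2 = ((1/3 + 2*((1 - 1)*3)*(2 + (1 - 1)*3))**2 + 84)**2 = ((1/3 + 2*(0*3)*(2 + 0*3))**2 + 84)**2 = ((1/3 + 2*0*(2 + 0))**2 + 84)**2 = ((1/3 + 2*0*2)**2 + 84)**2 = ((1/3 + 0)**2 + 84)**2 = ((1/3)**2 + 84)**2 = (1/9 + 84)**2 = (757/9)**2 = 573049/81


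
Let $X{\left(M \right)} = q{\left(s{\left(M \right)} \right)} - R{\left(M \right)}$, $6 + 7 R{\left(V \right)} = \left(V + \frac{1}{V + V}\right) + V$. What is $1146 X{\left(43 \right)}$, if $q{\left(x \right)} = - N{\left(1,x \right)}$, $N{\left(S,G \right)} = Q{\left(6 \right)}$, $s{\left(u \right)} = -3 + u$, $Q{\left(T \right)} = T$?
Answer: $- \frac{858927}{43} \approx -19975.0$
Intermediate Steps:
$N{\left(S,G \right)} = 6$
$q{\left(x \right)} = -6$ ($q{\left(x \right)} = \left(-1\right) 6 = -6$)
$R{\left(V \right)} = - \frac{6}{7} + \frac{1}{14 V} + \frac{2 V}{7}$ ($R{\left(V \right)} = - \frac{6}{7} + \frac{\left(V + \frac{1}{V + V}\right) + V}{7} = - \frac{6}{7} + \frac{\left(V + \frac{1}{2 V}\right) + V}{7} = - \frac{6}{7} + \frac{\frac{1}{2 V} + 2 V}{7} = - \frac{6}{7} + \left(\frac{1}{14 V} + \frac{2 V}{7}\right) = - \frac{6}{7} + \frac{1}{14 V} + \frac{2 V}{7}$)
$X{\left(M \right)} = -6 - \frac{1 + 4 M \left(-3 + M\right)}{14 M}$
$1146 X{\left(43 \right)} = 1146 \frac{-1 - 3096 - 4 \cdot 43^{2}}{14 \cdot 43} = 1146 \cdot \frac{1}{14} \cdot \frac{1}{43} \left(-1 - 3096 - 7396\right) = 1146 \cdot \frac{1}{14} \cdot \frac{1}{43} \left(-10493\right) = 1146 \left(- \frac{1499}{86}\right) = - \frac{858927}{43}$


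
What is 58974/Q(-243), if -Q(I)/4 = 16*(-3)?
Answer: 9829/32 ≈ 307.16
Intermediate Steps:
Q(I) = 192 (Q(I) = -64*(-3) = -4*(-48) = 192)
58974/Q(-243) = 58974/192 = 58974*(1/192) = 9829/32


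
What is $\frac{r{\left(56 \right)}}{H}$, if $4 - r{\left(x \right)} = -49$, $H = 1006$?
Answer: $\frac{53}{1006} \approx 0.052684$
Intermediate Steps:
$r{\left(x \right)} = 53$ ($r{\left(x \right)} = 4 - -49 = 4 + 49 = 53$)
$\frac{r{\left(56 \right)}}{H} = \frac{53}{1006}$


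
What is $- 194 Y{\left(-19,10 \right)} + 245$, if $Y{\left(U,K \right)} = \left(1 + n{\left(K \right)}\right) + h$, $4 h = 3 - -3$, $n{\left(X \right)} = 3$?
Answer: $-822$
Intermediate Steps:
$h = \frac{3}{2}$ ($h = \frac{3 - -3}{4} = \frac{3 + 3}{4} = \frac{1}{4} \cdot 6 = \frac{3}{2} \approx 1.5$)
$Y{\left(U,K \right)} = \frac{11}{2}$ ($Y{\left(U,K \right)} = \left(1 + 3\right) + \frac{3}{2} = 4 + \frac{3}{2} = \frac{11}{2}$)
$- 194 Y{\left(-19,10 \right)} + 245 = \left(-194\right) \frac{11}{2} + 245 = -1067 + 245 = -822$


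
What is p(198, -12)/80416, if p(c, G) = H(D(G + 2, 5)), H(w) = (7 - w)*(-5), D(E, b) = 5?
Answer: -5/40208 ≈ -0.00012435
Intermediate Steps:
H(w) = -35 + 5*w
p(c, G) = -10 (p(c, G) = -35 + 5*5 = -35 + 25 = -10)
p(198, -12)/80416 = -10/80416 = -10*1/80416 = -5/40208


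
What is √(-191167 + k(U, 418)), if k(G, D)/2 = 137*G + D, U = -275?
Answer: I*√265681 ≈ 515.44*I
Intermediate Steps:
k(G, D) = 2*D + 274*G (k(G, D) = 2*(137*G + D) = 2*(D + 137*G) = 2*D + 274*G)
√(-191167 + k(U, 418)) = √(-191167 + (2*418 + 274*(-275))) = √(-191167 + (836 - 75350)) = √(-191167 - 74514) = √(-265681) = I*√265681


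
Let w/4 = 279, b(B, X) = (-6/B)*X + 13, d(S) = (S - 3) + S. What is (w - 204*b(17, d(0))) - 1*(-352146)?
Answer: 350394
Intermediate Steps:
d(S) = -3 + 2*S (d(S) = (-3 + S) + S = -3 + 2*S)
b(B, X) = 13 - 6*X/B (b(B, X) = -6*X/B + 13 = 13 - 6*X/B)
w = 1116 (w = 4*279 = 1116)
(w - 204*b(17, d(0))) - 1*(-352146) = (1116 - 204*(13 - 6*(-3 + 2*0)/17)) - 1*(-352146) = (1116 - 204*(13 - 6*(-3 + 0)*1/17)) + 352146 = (1116 - 204*(13 - 6*(-3)*1/17)) + 352146 = (1116 - 204*(13 + 18/17)) + 352146 = (1116 - 204*239/17) + 352146 = (1116 - 2868) + 352146 = -1752 + 352146 = 350394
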